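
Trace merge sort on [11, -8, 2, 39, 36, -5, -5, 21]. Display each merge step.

Divide and conquer:
  Merge [11] + [-8] -> [-8, 11]
  Merge [2] + [39] -> [2, 39]
  Merge [-8, 11] + [2, 39] -> [-8, 2, 11, 39]
  Merge [36] + [-5] -> [-5, 36]
  Merge [-5] + [21] -> [-5, 21]
  Merge [-5, 36] + [-5, 21] -> [-5, -5, 21, 36]
  Merge [-8, 2, 11, 39] + [-5, -5, 21, 36] -> [-8, -5, -5, 2, 11, 21, 36, 39]


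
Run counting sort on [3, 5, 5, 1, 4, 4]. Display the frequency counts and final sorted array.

Count array: [0, 1, 0, 1, 2, 2]
(count[i] = number of elements equal to i)
Cumulative count: [0, 1, 1, 2, 4, 6]
Sorted: [1, 3, 4, 4, 5, 5]


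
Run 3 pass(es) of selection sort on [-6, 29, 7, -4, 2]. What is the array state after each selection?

Pass 1: Select minimum -6 at index 0, swap -> [-6, 29, 7, -4, 2]
Pass 2: Select minimum -4 at index 3, swap -> [-6, -4, 7, 29, 2]
Pass 3: Select minimum 2 at index 4, swap -> [-6, -4, 2, 29, 7]


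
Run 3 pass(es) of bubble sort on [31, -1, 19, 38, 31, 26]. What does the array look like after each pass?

After pass 1: [-1, 19, 31, 31, 26, 38] (4 swaps)
After pass 2: [-1, 19, 31, 26, 31, 38] (1 swaps)
After pass 3: [-1, 19, 26, 31, 31, 38] (1 swaps)
Total swaps: 6


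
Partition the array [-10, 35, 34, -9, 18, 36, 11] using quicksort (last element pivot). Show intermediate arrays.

Partition 1: pivot=11 at index 2 -> [-10, -9, 11, 35, 18, 36, 34]
Partition 2: pivot=-9 at index 1 -> [-10, -9, 11, 35, 18, 36, 34]
Partition 3: pivot=34 at index 4 -> [-10, -9, 11, 18, 34, 36, 35]
Partition 4: pivot=35 at index 5 -> [-10, -9, 11, 18, 34, 35, 36]


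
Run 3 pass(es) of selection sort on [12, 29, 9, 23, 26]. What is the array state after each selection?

Pass 1: Select minimum 9 at index 2, swap -> [9, 29, 12, 23, 26]
Pass 2: Select minimum 12 at index 2, swap -> [9, 12, 29, 23, 26]
Pass 3: Select minimum 23 at index 3, swap -> [9, 12, 23, 29, 26]


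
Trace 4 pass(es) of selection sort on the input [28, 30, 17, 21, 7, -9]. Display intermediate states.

Pass 1: Select minimum -9 at index 5, swap -> [-9, 30, 17, 21, 7, 28]
Pass 2: Select minimum 7 at index 4, swap -> [-9, 7, 17, 21, 30, 28]
Pass 3: Select minimum 17 at index 2, swap -> [-9, 7, 17, 21, 30, 28]
Pass 4: Select minimum 21 at index 3, swap -> [-9, 7, 17, 21, 30, 28]


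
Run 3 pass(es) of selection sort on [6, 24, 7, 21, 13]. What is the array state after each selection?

Pass 1: Select minimum 6 at index 0, swap -> [6, 24, 7, 21, 13]
Pass 2: Select minimum 7 at index 2, swap -> [6, 7, 24, 21, 13]
Pass 3: Select minimum 13 at index 4, swap -> [6, 7, 13, 21, 24]


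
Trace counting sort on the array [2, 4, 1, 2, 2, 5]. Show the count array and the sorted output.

Count array: [0, 1, 3, 0, 1, 1]
(count[i] = number of elements equal to i)
Cumulative count: [0, 1, 4, 4, 5, 6]
Sorted: [1, 2, 2, 2, 4, 5]


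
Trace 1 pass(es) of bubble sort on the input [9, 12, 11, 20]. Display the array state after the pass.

After pass 1: [9, 11, 12, 20] (1 swaps)
Total swaps: 1


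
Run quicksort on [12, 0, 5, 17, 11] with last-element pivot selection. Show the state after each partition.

Partition 1: pivot=11 at index 2 -> [0, 5, 11, 17, 12]
Partition 2: pivot=5 at index 1 -> [0, 5, 11, 17, 12]
Partition 3: pivot=12 at index 3 -> [0, 5, 11, 12, 17]


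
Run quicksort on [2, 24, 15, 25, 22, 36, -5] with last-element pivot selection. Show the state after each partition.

Partition 1: pivot=-5 at index 0 -> [-5, 24, 15, 25, 22, 36, 2]
Partition 2: pivot=2 at index 1 -> [-5, 2, 15, 25, 22, 36, 24]
Partition 3: pivot=24 at index 4 -> [-5, 2, 15, 22, 24, 36, 25]
Partition 4: pivot=22 at index 3 -> [-5, 2, 15, 22, 24, 36, 25]
Partition 5: pivot=25 at index 5 -> [-5, 2, 15, 22, 24, 25, 36]


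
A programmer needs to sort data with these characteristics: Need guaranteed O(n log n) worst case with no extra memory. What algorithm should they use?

Best choice: Heapsort
Reason: Heapsort is O(n log n) worst case and sorts in-place; quicksort can degrade to O(n^2)


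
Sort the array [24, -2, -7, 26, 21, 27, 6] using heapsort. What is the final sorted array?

Build heap: [27, 26, 24, -2, 21, -7, 6]
Extract 27: [26, 21, 24, -2, 6, -7, 27]
Extract 26: [24, 21, -7, -2, 6, 26, 27]
Extract 24: [21, 6, -7, -2, 24, 26, 27]
Extract 21: [6, -2, -7, 21, 24, 26, 27]
Extract 6: [-2, -7, 6, 21, 24, 26, 27]
Extract -2: [-7, -2, 6, 21, 24, 26, 27]


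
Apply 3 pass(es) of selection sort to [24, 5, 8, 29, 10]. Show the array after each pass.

Pass 1: Select minimum 5 at index 1, swap -> [5, 24, 8, 29, 10]
Pass 2: Select minimum 8 at index 2, swap -> [5, 8, 24, 29, 10]
Pass 3: Select minimum 10 at index 4, swap -> [5, 8, 10, 29, 24]


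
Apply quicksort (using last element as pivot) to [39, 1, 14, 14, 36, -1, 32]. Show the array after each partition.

Partition 1: pivot=32 at index 4 -> [1, 14, 14, -1, 32, 39, 36]
Partition 2: pivot=-1 at index 0 -> [-1, 14, 14, 1, 32, 39, 36]
Partition 3: pivot=1 at index 1 -> [-1, 1, 14, 14, 32, 39, 36]
Partition 4: pivot=14 at index 3 -> [-1, 1, 14, 14, 32, 39, 36]
Partition 5: pivot=36 at index 5 -> [-1, 1, 14, 14, 32, 36, 39]


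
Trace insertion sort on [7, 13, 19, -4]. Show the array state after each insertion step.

First element 7 is already 'sorted'
Insert 13: shifted 0 elements -> [7, 13, 19, -4]
Insert 19: shifted 0 elements -> [7, 13, 19, -4]
Insert -4: shifted 3 elements -> [-4, 7, 13, 19]


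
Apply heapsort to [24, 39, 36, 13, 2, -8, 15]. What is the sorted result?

Build heap: [39, 24, 36, 13, 2, -8, 15]
Extract 39: [36, 24, 15, 13, 2, -8, 39]
Extract 36: [24, 13, 15, -8, 2, 36, 39]
Extract 24: [15, 13, 2, -8, 24, 36, 39]
Extract 15: [13, -8, 2, 15, 24, 36, 39]
Extract 13: [2, -8, 13, 15, 24, 36, 39]
Extract 2: [-8, 2, 13, 15, 24, 36, 39]


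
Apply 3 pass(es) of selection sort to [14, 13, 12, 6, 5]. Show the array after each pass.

Pass 1: Select minimum 5 at index 4, swap -> [5, 13, 12, 6, 14]
Pass 2: Select minimum 6 at index 3, swap -> [5, 6, 12, 13, 14]
Pass 3: Select minimum 12 at index 2, swap -> [5, 6, 12, 13, 14]


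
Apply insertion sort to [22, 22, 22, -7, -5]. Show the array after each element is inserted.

First element 22 is already 'sorted'
Insert 22: shifted 0 elements -> [22, 22, 22, -7, -5]
Insert 22: shifted 0 elements -> [22, 22, 22, -7, -5]
Insert -7: shifted 3 elements -> [-7, 22, 22, 22, -5]
Insert -5: shifted 3 elements -> [-7, -5, 22, 22, 22]


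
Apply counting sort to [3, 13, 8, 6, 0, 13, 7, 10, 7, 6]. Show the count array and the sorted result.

Count array: [1, 0, 0, 1, 0, 0, 2, 2, 1, 0, 1, 0, 0, 2]
(count[i] = number of elements equal to i)
Cumulative count: [1, 1, 1, 2, 2, 2, 4, 6, 7, 7, 8, 8, 8, 10]
Sorted: [0, 3, 6, 6, 7, 7, 8, 10, 13, 13]


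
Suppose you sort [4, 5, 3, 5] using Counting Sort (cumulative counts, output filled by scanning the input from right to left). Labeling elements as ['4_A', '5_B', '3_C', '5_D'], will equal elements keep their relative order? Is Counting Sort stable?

Trace Counting Sort on the labeled array (the key is the number; the letter only tracks identity):
  Counts for values 0..5: [0, 0, 0, 1, 1, 2]
  Cumulative counts: [0, 0, 0, 1, 2, 4]
  Scan right to left: place 5_D at output index 3
  Scan right to left: place 3_C at output index 0
  Scan right to left: place 5_B at output index 2
  Scan right to left: place 4_A at output index 1
  Output: [3_C, 4_A, 5_B, 5_D]
Equal keys:
  value 5: originally 5_B, 5_D; after sorting 5_B, 5_D -> order preserved
All equal keys kept their original relative order. Counting Sort is stable: scanning the input right to left with decreasing cumulative counts places later duplicates at later output positions.
Answer: Stable


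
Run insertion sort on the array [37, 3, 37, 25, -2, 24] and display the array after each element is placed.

First element 37 is already 'sorted'
Insert 3: shifted 1 elements -> [3, 37, 37, 25, -2, 24]
Insert 37: shifted 0 elements -> [3, 37, 37, 25, -2, 24]
Insert 25: shifted 2 elements -> [3, 25, 37, 37, -2, 24]
Insert -2: shifted 4 elements -> [-2, 3, 25, 37, 37, 24]
Insert 24: shifted 3 elements -> [-2, 3, 24, 25, 37, 37]


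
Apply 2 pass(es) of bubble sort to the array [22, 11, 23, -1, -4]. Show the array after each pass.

After pass 1: [11, 22, -1, -4, 23] (3 swaps)
After pass 2: [11, -1, -4, 22, 23] (2 swaps)
Total swaps: 5


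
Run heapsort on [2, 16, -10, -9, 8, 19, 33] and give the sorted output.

Build heap: [33, 16, 19, -9, 8, 2, -10]
Extract 33: [19, 16, 2, -9, 8, -10, 33]
Extract 19: [16, 8, 2, -9, -10, 19, 33]
Extract 16: [8, -9, 2, -10, 16, 19, 33]
Extract 8: [2, -9, -10, 8, 16, 19, 33]
Extract 2: [-9, -10, 2, 8, 16, 19, 33]
Extract -9: [-10, -9, 2, 8, 16, 19, 33]


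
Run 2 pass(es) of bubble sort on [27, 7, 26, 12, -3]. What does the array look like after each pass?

After pass 1: [7, 26, 12, -3, 27] (4 swaps)
After pass 2: [7, 12, -3, 26, 27] (2 swaps)
Total swaps: 6


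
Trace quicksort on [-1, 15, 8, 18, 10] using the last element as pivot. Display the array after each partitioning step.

Partition 1: pivot=10 at index 2 -> [-1, 8, 10, 18, 15]
Partition 2: pivot=8 at index 1 -> [-1, 8, 10, 18, 15]
Partition 3: pivot=15 at index 3 -> [-1, 8, 10, 15, 18]


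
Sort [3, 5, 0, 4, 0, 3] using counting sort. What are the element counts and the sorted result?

Count array: [2, 0, 0, 2, 1, 1]
(count[i] = number of elements equal to i)
Cumulative count: [2, 2, 2, 4, 5, 6]
Sorted: [0, 0, 3, 3, 4, 5]


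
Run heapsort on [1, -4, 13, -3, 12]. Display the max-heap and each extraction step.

Build heap: [13, 12, 1, -3, -4]
Extract 13: [12, -3, 1, -4, 13]
Extract 12: [1, -3, -4, 12, 13]
Extract 1: [-3, -4, 1, 12, 13]
Extract -3: [-4, -3, 1, 12, 13]


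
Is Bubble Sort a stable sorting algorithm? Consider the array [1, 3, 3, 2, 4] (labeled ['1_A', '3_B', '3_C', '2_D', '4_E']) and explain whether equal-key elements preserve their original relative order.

Trace Bubble Sort on the labeled array (the key is the number; the letter only tracks identity):
  After pass 1: [1_A, 3_B, 2_D, 3_C, 4_E]
  After pass 2: [1_A, 2_D, 3_B, 3_C, 4_E]
  After pass 3: [1_A, 2_D, 3_B, 3_C, 4_E] (no swaps, done)
Final order: [1_A, 2_D, 3_B, 3_C, 4_E]
Equal keys:
  value 3: originally 3_B, 3_C; after sorting 3_B, 3_C -> order preserved
All equal keys kept their original relative order. Bubble Sort is stable: it only swaps adjacent elements when the left one is strictly greater, so equal keys never move past each other.
Answer: Stable


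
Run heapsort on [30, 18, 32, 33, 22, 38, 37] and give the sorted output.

Build heap: [38, 33, 37, 18, 22, 32, 30]
Extract 38: [37, 33, 32, 18, 22, 30, 38]
Extract 37: [33, 30, 32, 18, 22, 37, 38]
Extract 33: [32, 30, 22, 18, 33, 37, 38]
Extract 32: [30, 18, 22, 32, 33, 37, 38]
Extract 30: [22, 18, 30, 32, 33, 37, 38]
Extract 22: [18, 22, 30, 32, 33, 37, 38]


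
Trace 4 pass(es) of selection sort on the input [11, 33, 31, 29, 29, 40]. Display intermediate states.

Pass 1: Select minimum 11 at index 0, swap -> [11, 33, 31, 29, 29, 40]
Pass 2: Select minimum 29 at index 3, swap -> [11, 29, 31, 33, 29, 40]
Pass 3: Select minimum 29 at index 4, swap -> [11, 29, 29, 33, 31, 40]
Pass 4: Select minimum 31 at index 4, swap -> [11, 29, 29, 31, 33, 40]


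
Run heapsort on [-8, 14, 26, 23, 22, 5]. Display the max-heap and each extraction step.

Build heap: [26, 23, 5, 14, 22, -8]
Extract 26: [23, 22, 5, 14, -8, 26]
Extract 23: [22, 14, 5, -8, 23, 26]
Extract 22: [14, -8, 5, 22, 23, 26]
Extract 14: [5, -8, 14, 22, 23, 26]
Extract 5: [-8, 5, 14, 22, 23, 26]


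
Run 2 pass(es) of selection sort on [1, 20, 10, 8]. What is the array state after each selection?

Pass 1: Select minimum 1 at index 0, swap -> [1, 20, 10, 8]
Pass 2: Select minimum 8 at index 3, swap -> [1, 8, 10, 20]


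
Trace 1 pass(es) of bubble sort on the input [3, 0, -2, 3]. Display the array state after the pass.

After pass 1: [0, -2, 3, 3] (2 swaps)
Total swaps: 2


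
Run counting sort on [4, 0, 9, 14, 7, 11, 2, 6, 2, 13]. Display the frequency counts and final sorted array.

Count array: [1, 0, 2, 0, 1, 0, 1, 1, 0, 1, 0, 1, 0, 1, 1]
(count[i] = number of elements equal to i)
Cumulative count: [1, 1, 3, 3, 4, 4, 5, 6, 6, 7, 7, 8, 8, 9, 10]
Sorted: [0, 2, 2, 4, 6, 7, 9, 11, 13, 14]


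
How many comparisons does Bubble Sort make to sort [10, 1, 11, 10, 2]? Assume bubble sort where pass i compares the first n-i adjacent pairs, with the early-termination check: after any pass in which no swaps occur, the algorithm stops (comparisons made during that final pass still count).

Pass 1: compare adjacent pairs (0,1)..(3,4) = 4 comparison(s), 3 swap(s) -> [1, 10, 10, 2, 11]
Pass 2: compare adjacent pairs (0,1)..(2,3) = 3 comparison(s), 1 swap(s) -> [1, 10, 2, 10, 11]
Pass 3: compare adjacent pairs (0,1)..(1,2) = 2 comparison(s), 1 swap(s) -> [1, 2, 10, 10, 11]
Pass 4: compare adjacent pairs (0,1)..(0,1) = 1 comparison(s), 0 swap(s) -> [1, 2, 10, 10, 11]
No swaps in this pass, so bubble sort stops here.
Total comparisons: 4 + 3 + 2 + 1 = 10


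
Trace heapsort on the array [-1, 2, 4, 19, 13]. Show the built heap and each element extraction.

Build heap: [19, 13, 4, 2, -1]
Extract 19: [13, 2, 4, -1, 19]
Extract 13: [4, 2, -1, 13, 19]
Extract 4: [2, -1, 4, 13, 19]
Extract 2: [-1, 2, 4, 13, 19]


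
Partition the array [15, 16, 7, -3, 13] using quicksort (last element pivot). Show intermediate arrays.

Partition 1: pivot=13 at index 2 -> [7, -3, 13, 16, 15]
Partition 2: pivot=-3 at index 0 -> [-3, 7, 13, 16, 15]
Partition 3: pivot=15 at index 3 -> [-3, 7, 13, 15, 16]


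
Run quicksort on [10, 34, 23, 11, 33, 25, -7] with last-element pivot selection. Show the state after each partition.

Partition 1: pivot=-7 at index 0 -> [-7, 34, 23, 11, 33, 25, 10]
Partition 2: pivot=10 at index 1 -> [-7, 10, 23, 11, 33, 25, 34]
Partition 3: pivot=34 at index 6 -> [-7, 10, 23, 11, 33, 25, 34]
Partition 4: pivot=25 at index 4 -> [-7, 10, 23, 11, 25, 33, 34]
Partition 5: pivot=11 at index 2 -> [-7, 10, 11, 23, 25, 33, 34]


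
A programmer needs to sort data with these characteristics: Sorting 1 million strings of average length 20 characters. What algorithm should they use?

Best choice: MSD radix sort or Mergesort
Reason: MSD radix sort is a non-comparison sort that buckets the strings by successive character positions, running in time proportional to the total number of characters examined rather than O(n log n) string comparisons; mergesort is a stable O(n log n)-comparison alternative that works for arbitrary variable-length keys


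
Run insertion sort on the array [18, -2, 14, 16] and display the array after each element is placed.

First element 18 is already 'sorted'
Insert -2: shifted 1 elements -> [-2, 18, 14, 16]
Insert 14: shifted 1 elements -> [-2, 14, 18, 16]
Insert 16: shifted 1 elements -> [-2, 14, 16, 18]


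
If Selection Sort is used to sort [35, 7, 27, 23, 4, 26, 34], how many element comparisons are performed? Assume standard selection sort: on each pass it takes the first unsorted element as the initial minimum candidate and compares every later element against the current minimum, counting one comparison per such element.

Pass 1: scan indices 1..6 for the minimum = 6 comparison(s); min is 4, place at index 0 -> [4, 7, 27, 23, 35, 26, 34]
Pass 2: scan indices 2..6 for the minimum = 5 comparison(s); min is 7, place at index 1 -> [4, 7, 27, 23, 35, 26, 34]
Pass 3: scan indices 3..6 for the minimum = 4 comparison(s); min is 23, place at index 2 -> [4, 7, 23, 27, 35, 26, 34]
Pass 4: scan indices 4..6 for the minimum = 3 comparison(s); min is 26, place at index 3 -> [4, 7, 23, 26, 35, 27, 34]
Pass 5: scan indices 5..6 for the minimum = 2 comparison(s); min is 27, place at index 4 -> [4, 7, 23, 26, 27, 35, 34]
Pass 6: scan indices 6..6 for the minimum = 1 comparison(s); min is 34, place at index 5 -> [4, 7, 23, 26, 27, 34, 35]
Selection sort always scans the whole unsorted suffix, so the count is (n-1) + (n-2) + ... + 1 = n(n-1)/2 = 7*6/2 = 21 regardless of the input order.
Total comparisons: 6 + 5 + 4 + 3 + 2 + 1 = 21


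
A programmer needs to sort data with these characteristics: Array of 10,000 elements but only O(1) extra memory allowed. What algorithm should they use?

Best choice: Heapsort
Reason: Heapsort rearranges the array in place using O(1) auxiliary space and still guarantees O(n log n) time; quicksort partitions in place but needs Theta(log n) stack space for recursion (O(n) in the worst case), and mergesort requires O(n) auxiliary space


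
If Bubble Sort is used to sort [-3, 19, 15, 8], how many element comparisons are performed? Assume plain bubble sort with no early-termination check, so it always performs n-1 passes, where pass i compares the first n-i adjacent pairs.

Pass 1: compare adjacent pairs (0,1)..(2,3) = 3 comparison(s), 2 swap(s) -> [-3, 15, 8, 19]
Pass 2: compare adjacent pairs (0,1)..(1,2) = 2 comparison(s), 1 swap(s) -> [-3, 8, 15, 19]
Pass 3: compare adjacent pairs (0,1)..(0,1) = 1 comparison(s), 0 swap(s) -> [-3, 8, 15, 19]
Total comparisons: 3 + 2 + 1 = 6


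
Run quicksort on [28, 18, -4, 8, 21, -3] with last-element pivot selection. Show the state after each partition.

Partition 1: pivot=-3 at index 1 -> [-4, -3, 28, 8, 21, 18]
Partition 2: pivot=18 at index 3 -> [-4, -3, 8, 18, 21, 28]
Partition 3: pivot=28 at index 5 -> [-4, -3, 8, 18, 21, 28]


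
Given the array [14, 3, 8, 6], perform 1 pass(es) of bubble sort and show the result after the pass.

After pass 1: [3, 8, 6, 14] (3 swaps)
Total swaps: 3


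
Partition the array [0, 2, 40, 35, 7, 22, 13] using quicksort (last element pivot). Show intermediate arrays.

Partition 1: pivot=13 at index 3 -> [0, 2, 7, 13, 40, 22, 35]
Partition 2: pivot=7 at index 2 -> [0, 2, 7, 13, 40, 22, 35]
Partition 3: pivot=2 at index 1 -> [0, 2, 7, 13, 40, 22, 35]
Partition 4: pivot=35 at index 5 -> [0, 2, 7, 13, 22, 35, 40]


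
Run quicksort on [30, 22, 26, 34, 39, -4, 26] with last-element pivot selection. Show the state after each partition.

Partition 1: pivot=26 at index 3 -> [22, 26, -4, 26, 39, 30, 34]
Partition 2: pivot=-4 at index 0 -> [-4, 26, 22, 26, 39, 30, 34]
Partition 3: pivot=22 at index 1 -> [-4, 22, 26, 26, 39, 30, 34]
Partition 4: pivot=34 at index 5 -> [-4, 22, 26, 26, 30, 34, 39]


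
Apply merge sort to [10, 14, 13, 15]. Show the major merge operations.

Divide and conquer:
  Merge [10] + [14] -> [10, 14]
  Merge [13] + [15] -> [13, 15]
  Merge [10, 14] + [13, 15] -> [10, 13, 14, 15]


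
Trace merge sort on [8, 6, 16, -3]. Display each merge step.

Divide and conquer:
  Merge [8] + [6] -> [6, 8]
  Merge [16] + [-3] -> [-3, 16]
  Merge [6, 8] + [-3, 16] -> [-3, 6, 8, 16]


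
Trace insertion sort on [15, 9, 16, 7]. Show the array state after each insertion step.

First element 15 is already 'sorted'
Insert 9: shifted 1 elements -> [9, 15, 16, 7]
Insert 16: shifted 0 elements -> [9, 15, 16, 7]
Insert 7: shifted 3 elements -> [7, 9, 15, 16]


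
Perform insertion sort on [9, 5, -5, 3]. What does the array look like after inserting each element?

First element 9 is already 'sorted'
Insert 5: shifted 1 elements -> [5, 9, -5, 3]
Insert -5: shifted 2 elements -> [-5, 5, 9, 3]
Insert 3: shifted 2 elements -> [-5, 3, 5, 9]


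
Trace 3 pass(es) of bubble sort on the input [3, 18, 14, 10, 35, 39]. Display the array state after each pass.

After pass 1: [3, 14, 10, 18, 35, 39] (2 swaps)
After pass 2: [3, 10, 14, 18, 35, 39] (1 swaps)
After pass 3: [3, 10, 14, 18, 35, 39] (0 swaps)
Total swaps: 3


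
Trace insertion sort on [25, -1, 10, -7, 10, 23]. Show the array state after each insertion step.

First element 25 is already 'sorted'
Insert -1: shifted 1 elements -> [-1, 25, 10, -7, 10, 23]
Insert 10: shifted 1 elements -> [-1, 10, 25, -7, 10, 23]
Insert -7: shifted 3 elements -> [-7, -1, 10, 25, 10, 23]
Insert 10: shifted 1 elements -> [-7, -1, 10, 10, 25, 23]
Insert 23: shifted 1 elements -> [-7, -1, 10, 10, 23, 25]


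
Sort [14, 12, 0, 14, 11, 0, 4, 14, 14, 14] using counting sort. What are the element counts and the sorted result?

Count array: [2, 0, 0, 0, 1, 0, 0, 0, 0, 0, 0, 1, 1, 0, 5]
(count[i] = number of elements equal to i)
Cumulative count: [2, 2, 2, 2, 3, 3, 3, 3, 3, 3, 3, 4, 5, 5, 10]
Sorted: [0, 0, 4, 11, 12, 14, 14, 14, 14, 14]


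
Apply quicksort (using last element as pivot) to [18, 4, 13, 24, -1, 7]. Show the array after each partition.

Partition 1: pivot=7 at index 2 -> [4, -1, 7, 24, 18, 13]
Partition 2: pivot=-1 at index 0 -> [-1, 4, 7, 24, 18, 13]
Partition 3: pivot=13 at index 3 -> [-1, 4, 7, 13, 18, 24]
Partition 4: pivot=24 at index 5 -> [-1, 4, 7, 13, 18, 24]


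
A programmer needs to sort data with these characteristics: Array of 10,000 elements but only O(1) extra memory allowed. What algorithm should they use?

Best choice: Heapsort
Reason: Heapsort rearranges the array in place using O(1) auxiliary space and still guarantees O(n log n) time; quicksort partitions in place but needs Theta(log n) stack space for recursion (O(n) in the worst case), and mergesort requires O(n) auxiliary space


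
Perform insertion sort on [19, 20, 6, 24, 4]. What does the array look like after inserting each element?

First element 19 is already 'sorted'
Insert 20: shifted 0 elements -> [19, 20, 6, 24, 4]
Insert 6: shifted 2 elements -> [6, 19, 20, 24, 4]
Insert 24: shifted 0 elements -> [6, 19, 20, 24, 4]
Insert 4: shifted 4 elements -> [4, 6, 19, 20, 24]


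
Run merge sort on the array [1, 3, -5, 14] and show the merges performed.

Divide and conquer:
  Merge [1] + [3] -> [1, 3]
  Merge [-5] + [14] -> [-5, 14]
  Merge [1, 3] + [-5, 14] -> [-5, 1, 3, 14]


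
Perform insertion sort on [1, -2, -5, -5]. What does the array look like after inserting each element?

First element 1 is already 'sorted'
Insert -2: shifted 1 elements -> [-2, 1, -5, -5]
Insert -5: shifted 2 elements -> [-5, -2, 1, -5]
Insert -5: shifted 2 elements -> [-5, -5, -2, 1]


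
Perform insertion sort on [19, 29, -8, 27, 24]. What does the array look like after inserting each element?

First element 19 is already 'sorted'
Insert 29: shifted 0 elements -> [19, 29, -8, 27, 24]
Insert -8: shifted 2 elements -> [-8, 19, 29, 27, 24]
Insert 27: shifted 1 elements -> [-8, 19, 27, 29, 24]
Insert 24: shifted 2 elements -> [-8, 19, 24, 27, 29]


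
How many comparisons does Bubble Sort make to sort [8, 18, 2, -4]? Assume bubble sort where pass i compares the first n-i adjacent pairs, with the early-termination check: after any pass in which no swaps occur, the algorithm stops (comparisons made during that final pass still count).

Pass 1: compare adjacent pairs (0,1)..(2,3) = 3 comparison(s), 2 swap(s) -> [8, 2, -4, 18]
Pass 2: compare adjacent pairs (0,1)..(1,2) = 2 comparison(s), 2 swap(s) -> [2, -4, 8, 18]
Pass 3: compare adjacent pairs (0,1)..(0,1) = 1 comparison(s), 1 swap(s) -> [-4, 2, 8, 18]
Every pass made at least one swap, so all n-1 passes run.
Total comparisons: 3 + 2 + 1 = 6


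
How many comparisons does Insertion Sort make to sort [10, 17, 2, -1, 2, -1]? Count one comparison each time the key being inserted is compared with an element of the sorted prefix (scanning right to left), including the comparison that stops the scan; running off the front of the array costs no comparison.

Insert 17: 10 <= 17 (stop) = 1 comparison(s) -> [10, 17, 2, -1, 2, -1]
Insert 2: 17 > 2 (shift), 10 > 2 (shift), reached front = 2 comparison(s) -> [2, 10, 17, -1, 2, -1]
Insert -1: 17 > -1 (shift), 10 > -1 (shift), 2 > -1 (shift), reached front = 3 comparison(s) -> [-1, 2, 10, 17, 2, -1]
Insert 2: 17 > 2 (shift), 10 > 2 (shift), 2 <= 2 (stop) = 3 comparison(s) -> [-1, 2, 2, 10, 17, -1]
Insert -1: 17 > -1 (shift), 10 > -1 (shift), 2 > -1 (shift), 2 > -1 (shift), -1 <= -1 (stop) = 5 comparison(s) -> [-1, -1, 2, 2, 10, 17]
Total comparisons: 1 + 2 + 3 + 3 + 5 = 14


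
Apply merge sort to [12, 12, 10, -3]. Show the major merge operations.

Divide and conquer:
  Merge [12] + [12] -> [12, 12]
  Merge [10] + [-3] -> [-3, 10]
  Merge [12, 12] + [-3, 10] -> [-3, 10, 12, 12]


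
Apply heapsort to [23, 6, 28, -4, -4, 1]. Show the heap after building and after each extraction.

Build heap: [28, 6, 23, -4, -4, 1]
Extract 28: [23, 6, 1, -4, -4, 28]
Extract 23: [6, -4, 1, -4, 23, 28]
Extract 6: [1, -4, -4, 6, 23, 28]
Extract 1: [-4, -4, 1, 6, 23, 28]
Extract -4: [-4, -4, 1, 6, 23, 28]


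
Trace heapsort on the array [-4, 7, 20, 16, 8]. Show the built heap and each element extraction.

Build heap: [20, 16, -4, 7, 8]
Extract 20: [16, 8, -4, 7, 20]
Extract 16: [8, 7, -4, 16, 20]
Extract 8: [7, -4, 8, 16, 20]
Extract 7: [-4, 7, 8, 16, 20]


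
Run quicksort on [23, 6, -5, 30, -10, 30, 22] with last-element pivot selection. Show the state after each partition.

Partition 1: pivot=22 at index 3 -> [6, -5, -10, 22, 23, 30, 30]
Partition 2: pivot=-10 at index 0 -> [-10, -5, 6, 22, 23, 30, 30]
Partition 3: pivot=6 at index 2 -> [-10, -5, 6, 22, 23, 30, 30]
Partition 4: pivot=30 at index 6 -> [-10, -5, 6, 22, 23, 30, 30]
Partition 5: pivot=30 at index 5 -> [-10, -5, 6, 22, 23, 30, 30]


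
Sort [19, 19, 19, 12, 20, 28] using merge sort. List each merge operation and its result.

Divide and conquer:
  Merge [19] + [19] -> [19, 19]
  Merge [19] + [19, 19] -> [19, 19, 19]
  Merge [20] + [28] -> [20, 28]
  Merge [12] + [20, 28] -> [12, 20, 28]
  Merge [19, 19, 19] + [12, 20, 28] -> [12, 19, 19, 19, 20, 28]


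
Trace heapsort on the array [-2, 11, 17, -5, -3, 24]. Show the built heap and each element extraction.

Build heap: [24, 11, 17, -5, -3, -2]
Extract 24: [17, 11, -2, -5, -3, 24]
Extract 17: [11, -3, -2, -5, 17, 24]
Extract 11: [-2, -3, -5, 11, 17, 24]
Extract -2: [-3, -5, -2, 11, 17, 24]
Extract -3: [-5, -3, -2, 11, 17, 24]


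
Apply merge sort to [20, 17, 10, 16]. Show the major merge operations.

Divide and conquer:
  Merge [20] + [17] -> [17, 20]
  Merge [10] + [16] -> [10, 16]
  Merge [17, 20] + [10, 16] -> [10, 16, 17, 20]


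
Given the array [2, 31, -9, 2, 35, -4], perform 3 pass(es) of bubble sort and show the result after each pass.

After pass 1: [2, -9, 2, 31, -4, 35] (3 swaps)
After pass 2: [-9, 2, 2, -4, 31, 35] (2 swaps)
After pass 3: [-9, 2, -4, 2, 31, 35] (1 swaps)
Total swaps: 6


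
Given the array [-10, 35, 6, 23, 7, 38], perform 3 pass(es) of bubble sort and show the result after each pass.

After pass 1: [-10, 6, 23, 7, 35, 38] (3 swaps)
After pass 2: [-10, 6, 7, 23, 35, 38] (1 swaps)
After pass 3: [-10, 6, 7, 23, 35, 38] (0 swaps)
Total swaps: 4


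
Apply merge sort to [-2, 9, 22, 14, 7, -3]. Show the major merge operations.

Divide and conquer:
  Merge [9] + [22] -> [9, 22]
  Merge [-2] + [9, 22] -> [-2, 9, 22]
  Merge [7] + [-3] -> [-3, 7]
  Merge [14] + [-3, 7] -> [-3, 7, 14]
  Merge [-2, 9, 22] + [-3, 7, 14] -> [-3, -2, 7, 9, 14, 22]


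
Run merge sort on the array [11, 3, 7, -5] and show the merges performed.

Divide and conquer:
  Merge [11] + [3] -> [3, 11]
  Merge [7] + [-5] -> [-5, 7]
  Merge [3, 11] + [-5, 7] -> [-5, 3, 7, 11]


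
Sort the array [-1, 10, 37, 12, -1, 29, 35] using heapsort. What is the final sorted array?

Build heap: [37, 12, 35, 10, -1, 29, -1]
Extract 37: [35, 12, 29, 10, -1, -1, 37]
Extract 35: [29, 12, -1, 10, -1, 35, 37]
Extract 29: [12, 10, -1, -1, 29, 35, 37]
Extract 12: [10, -1, -1, 12, 29, 35, 37]
Extract 10: [-1, -1, 10, 12, 29, 35, 37]
Extract -1: [-1, -1, 10, 12, 29, 35, 37]


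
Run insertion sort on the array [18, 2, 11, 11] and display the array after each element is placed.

First element 18 is already 'sorted'
Insert 2: shifted 1 elements -> [2, 18, 11, 11]
Insert 11: shifted 1 elements -> [2, 11, 18, 11]
Insert 11: shifted 1 elements -> [2, 11, 11, 18]


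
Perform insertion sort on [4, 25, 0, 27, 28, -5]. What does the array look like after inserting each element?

First element 4 is already 'sorted'
Insert 25: shifted 0 elements -> [4, 25, 0, 27, 28, -5]
Insert 0: shifted 2 elements -> [0, 4, 25, 27, 28, -5]
Insert 27: shifted 0 elements -> [0, 4, 25, 27, 28, -5]
Insert 28: shifted 0 elements -> [0, 4, 25, 27, 28, -5]
Insert -5: shifted 5 elements -> [-5, 0, 4, 25, 27, 28]


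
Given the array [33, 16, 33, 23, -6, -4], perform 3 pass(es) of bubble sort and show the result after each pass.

After pass 1: [16, 33, 23, -6, -4, 33] (4 swaps)
After pass 2: [16, 23, -6, -4, 33, 33] (3 swaps)
After pass 3: [16, -6, -4, 23, 33, 33] (2 swaps)
Total swaps: 9


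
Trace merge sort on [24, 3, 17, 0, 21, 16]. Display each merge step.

Divide and conquer:
  Merge [3] + [17] -> [3, 17]
  Merge [24] + [3, 17] -> [3, 17, 24]
  Merge [21] + [16] -> [16, 21]
  Merge [0] + [16, 21] -> [0, 16, 21]
  Merge [3, 17, 24] + [0, 16, 21] -> [0, 3, 16, 17, 21, 24]


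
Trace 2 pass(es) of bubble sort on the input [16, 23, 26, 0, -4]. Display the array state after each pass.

After pass 1: [16, 23, 0, -4, 26] (2 swaps)
After pass 2: [16, 0, -4, 23, 26] (2 swaps)
Total swaps: 4


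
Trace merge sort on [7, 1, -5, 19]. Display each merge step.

Divide and conquer:
  Merge [7] + [1] -> [1, 7]
  Merge [-5] + [19] -> [-5, 19]
  Merge [1, 7] + [-5, 19] -> [-5, 1, 7, 19]


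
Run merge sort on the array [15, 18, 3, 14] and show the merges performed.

Divide and conquer:
  Merge [15] + [18] -> [15, 18]
  Merge [3] + [14] -> [3, 14]
  Merge [15, 18] + [3, 14] -> [3, 14, 15, 18]


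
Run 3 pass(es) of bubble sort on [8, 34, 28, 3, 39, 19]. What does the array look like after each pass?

After pass 1: [8, 28, 3, 34, 19, 39] (3 swaps)
After pass 2: [8, 3, 28, 19, 34, 39] (2 swaps)
After pass 3: [3, 8, 19, 28, 34, 39] (2 swaps)
Total swaps: 7


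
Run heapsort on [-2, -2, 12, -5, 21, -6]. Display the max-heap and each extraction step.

Build heap: [21, -2, 12, -5, -2, -6]
Extract 21: [12, -2, -6, -5, -2, 21]
Extract 12: [-2, -2, -6, -5, 12, 21]
Extract -2: [-2, -5, -6, -2, 12, 21]
Extract -2: [-5, -6, -2, -2, 12, 21]
Extract -5: [-6, -5, -2, -2, 12, 21]


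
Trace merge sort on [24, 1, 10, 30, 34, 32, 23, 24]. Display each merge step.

Divide and conquer:
  Merge [24] + [1] -> [1, 24]
  Merge [10] + [30] -> [10, 30]
  Merge [1, 24] + [10, 30] -> [1, 10, 24, 30]
  Merge [34] + [32] -> [32, 34]
  Merge [23] + [24] -> [23, 24]
  Merge [32, 34] + [23, 24] -> [23, 24, 32, 34]
  Merge [1, 10, 24, 30] + [23, 24, 32, 34] -> [1, 10, 23, 24, 24, 30, 32, 34]


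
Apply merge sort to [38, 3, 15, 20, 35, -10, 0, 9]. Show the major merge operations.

Divide and conquer:
  Merge [38] + [3] -> [3, 38]
  Merge [15] + [20] -> [15, 20]
  Merge [3, 38] + [15, 20] -> [3, 15, 20, 38]
  Merge [35] + [-10] -> [-10, 35]
  Merge [0] + [9] -> [0, 9]
  Merge [-10, 35] + [0, 9] -> [-10, 0, 9, 35]
  Merge [3, 15, 20, 38] + [-10, 0, 9, 35] -> [-10, 0, 3, 9, 15, 20, 35, 38]


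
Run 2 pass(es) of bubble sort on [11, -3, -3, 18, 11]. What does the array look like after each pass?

After pass 1: [-3, -3, 11, 11, 18] (3 swaps)
After pass 2: [-3, -3, 11, 11, 18] (0 swaps)
Total swaps: 3


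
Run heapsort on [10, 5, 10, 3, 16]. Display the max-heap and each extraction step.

Build heap: [16, 10, 10, 3, 5]
Extract 16: [10, 5, 10, 3, 16]
Extract 10: [10, 5, 3, 10, 16]
Extract 10: [5, 3, 10, 10, 16]
Extract 5: [3, 5, 10, 10, 16]


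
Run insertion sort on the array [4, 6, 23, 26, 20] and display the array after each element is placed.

First element 4 is already 'sorted'
Insert 6: shifted 0 elements -> [4, 6, 23, 26, 20]
Insert 23: shifted 0 elements -> [4, 6, 23, 26, 20]
Insert 26: shifted 0 elements -> [4, 6, 23, 26, 20]
Insert 20: shifted 2 elements -> [4, 6, 20, 23, 26]


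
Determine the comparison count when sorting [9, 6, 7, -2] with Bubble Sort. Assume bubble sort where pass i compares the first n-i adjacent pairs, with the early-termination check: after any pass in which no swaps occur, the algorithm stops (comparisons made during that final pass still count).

Pass 1: compare adjacent pairs (0,1)..(2,3) = 3 comparison(s), 3 swap(s) -> [6, 7, -2, 9]
Pass 2: compare adjacent pairs (0,1)..(1,2) = 2 comparison(s), 1 swap(s) -> [6, -2, 7, 9]
Pass 3: compare adjacent pairs (0,1)..(0,1) = 1 comparison(s), 1 swap(s) -> [-2, 6, 7, 9]
Every pass made at least one swap, so all n-1 passes run.
Total comparisons: 3 + 2 + 1 = 6


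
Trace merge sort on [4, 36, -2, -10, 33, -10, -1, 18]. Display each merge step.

Divide and conquer:
  Merge [4] + [36] -> [4, 36]
  Merge [-2] + [-10] -> [-10, -2]
  Merge [4, 36] + [-10, -2] -> [-10, -2, 4, 36]
  Merge [33] + [-10] -> [-10, 33]
  Merge [-1] + [18] -> [-1, 18]
  Merge [-10, 33] + [-1, 18] -> [-10, -1, 18, 33]
  Merge [-10, -2, 4, 36] + [-10, -1, 18, 33] -> [-10, -10, -2, -1, 4, 18, 33, 36]


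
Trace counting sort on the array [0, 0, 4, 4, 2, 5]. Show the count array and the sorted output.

Count array: [2, 0, 1, 0, 2, 1]
(count[i] = number of elements equal to i)
Cumulative count: [2, 2, 3, 3, 5, 6]
Sorted: [0, 0, 2, 4, 4, 5]


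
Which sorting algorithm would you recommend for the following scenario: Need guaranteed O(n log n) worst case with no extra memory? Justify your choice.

Best choice: Heapsort
Reason: Heapsort is O(n log n) worst case and sorts in-place; quicksort can degrade to O(n^2)


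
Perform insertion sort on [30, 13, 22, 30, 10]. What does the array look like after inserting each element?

First element 30 is already 'sorted'
Insert 13: shifted 1 elements -> [13, 30, 22, 30, 10]
Insert 22: shifted 1 elements -> [13, 22, 30, 30, 10]
Insert 30: shifted 0 elements -> [13, 22, 30, 30, 10]
Insert 10: shifted 4 elements -> [10, 13, 22, 30, 30]


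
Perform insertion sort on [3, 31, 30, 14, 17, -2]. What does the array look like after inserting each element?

First element 3 is already 'sorted'
Insert 31: shifted 0 elements -> [3, 31, 30, 14, 17, -2]
Insert 30: shifted 1 elements -> [3, 30, 31, 14, 17, -2]
Insert 14: shifted 2 elements -> [3, 14, 30, 31, 17, -2]
Insert 17: shifted 2 elements -> [3, 14, 17, 30, 31, -2]
Insert -2: shifted 5 elements -> [-2, 3, 14, 17, 30, 31]


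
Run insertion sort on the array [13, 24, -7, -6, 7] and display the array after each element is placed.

First element 13 is already 'sorted'
Insert 24: shifted 0 elements -> [13, 24, -7, -6, 7]
Insert -7: shifted 2 elements -> [-7, 13, 24, -6, 7]
Insert -6: shifted 2 elements -> [-7, -6, 13, 24, 7]
Insert 7: shifted 2 elements -> [-7, -6, 7, 13, 24]


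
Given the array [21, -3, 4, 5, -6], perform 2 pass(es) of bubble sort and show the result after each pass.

After pass 1: [-3, 4, 5, -6, 21] (4 swaps)
After pass 2: [-3, 4, -6, 5, 21] (1 swaps)
Total swaps: 5


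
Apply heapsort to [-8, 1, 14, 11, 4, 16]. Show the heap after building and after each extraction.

Build heap: [16, 11, 14, 1, 4, -8]
Extract 16: [14, 11, -8, 1, 4, 16]
Extract 14: [11, 4, -8, 1, 14, 16]
Extract 11: [4, 1, -8, 11, 14, 16]
Extract 4: [1, -8, 4, 11, 14, 16]
Extract 1: [-8, 1, 4, 11, 14, 16]


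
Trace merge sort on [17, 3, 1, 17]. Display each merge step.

Divide and conquer:
  Merge [17] + [3] -> [3, 17]
  Merge [1] + [17] -> [1, 17]
  Merge [3, 17] + [1, 17] -> [1, 3, 17, 17]


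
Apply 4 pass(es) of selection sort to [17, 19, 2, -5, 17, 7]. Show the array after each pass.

Pass 1: Select minimum -5 at index 3, swap -> [-5, 19, 2, 17, 17, 7]
Pass 2: Select minimum 2 at index 2, swap -> [-5, 2, 19, 17, 17, 7]
Pass 3: Select minimum 7 at index 5, swap -> [-5, 2, 7, 17, 17, 19]
Pass 4: Select minimum 17 at index 3, swap -> [-5, 2, 7, 17, 17, 19]


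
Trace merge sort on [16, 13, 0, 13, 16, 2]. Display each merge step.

Divide and conquer:
  Merge [13] + [0] -> [0, 13]
  Merge [16] + [0, 13] -> [0, 13, 16]
  Merge [16] + [2] -> [2, 16]
  Merge [13] + [2, 16] -> [2, 13, 16]
  Merge [0, 13, 16] + [2, 13, 16] -> [0, 2, 13, 13, 16, 16]


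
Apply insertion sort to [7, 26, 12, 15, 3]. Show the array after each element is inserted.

First element 7 is already 'sorted'
Insert 26: shifted 0 elements -> [7, 26, 12, 15, 3]
Insert 12: shifted 1 elements -> [7, 12, 26, 15, 3]
Insert 15: shifted 1 elements -> [7, 12, 15, 26, 3]
Insert 3: shifted 4 elements -> [3, 7, 12, 15, 26]


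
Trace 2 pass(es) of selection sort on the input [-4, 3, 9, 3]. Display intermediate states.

Pass 1: Select minimum -4 at index 0, swap -> [-4, 3, 9, 3]
Pass 2: Select minimum 3 at index 1, swap -> [-4, 3, 9, 3]


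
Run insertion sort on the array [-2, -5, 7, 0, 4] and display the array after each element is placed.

First element -2 is already 'sorted'
Insert -5: shifted 1 elements -> [-5, -2, 7, 0, 4]
Insert 7: shifted 0 elements -> [-5, -2, 7, 0, 4]
Insert 0: shifted 1 elements -> [-5, -2, 0, 7, 4]
Insert 4: shifted 1 elements -> [-5, -2, 0, 4, 7]


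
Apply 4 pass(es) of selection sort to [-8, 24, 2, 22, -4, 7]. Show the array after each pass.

Pass 1: Select minimum -8 at index 0, swap -> [-8, 24, 2, 22, -4, 7]
Pass 2: Select minimum -4 at index 4, swap -> [-8, -4, 2, 22, 24, 7]
Pass 3: Select minimum 2 at index 2, swap -> [-8, -4, 2, 22, 24, 7]
Pass 4: Select minimum 7 at index 5, swap -> [-8, -4, 2, 7, 24, 22]


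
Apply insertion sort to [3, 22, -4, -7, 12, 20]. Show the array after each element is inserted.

First element 3 is already 'sorted'
Insert 22: shifted 0 elements -> [3, 22, -4, -7, 12, 20]
Insert -4: shifted 2 elements -> [-4, 3, 22, -7, 12, 20]
Insert -7: shifted 3 elements -> [-7, -4, 3, 22, 12, 20]
Insert 12: shifted 1 elements -> [-7, -4, 3, 12, 22, 20]
Insert 20: shifted 1 elements -> [-7, -4, 3, 12, 20, 22]


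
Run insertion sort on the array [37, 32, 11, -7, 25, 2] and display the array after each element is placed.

First element 37 is already 'sorted'
Insert 32: shifted 1 elements -> [32, 37, 11, -7, 25, 2]
Insert 11: shifted 2 elements -> [11, 32, 37, -7, 25, 2]
Insert -7: shifted 3 elements -> [-7, 11, 32, 37, 25, 2]
Insert 25: shifted 2 elements -> [-7, 11, 25, 32, 37, 2]
Insert 2: shifted 4 elements -> [-7, 2, 11, 25, 32, 37]


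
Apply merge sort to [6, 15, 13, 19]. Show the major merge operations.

Divide and conquer:
  Merge [6] + [15] -> [6, 15]
  Merge [13] + [19] -> [13, 19]
  Merge [6, 15] + [13, 19] -> [6, 13, 15, 19]


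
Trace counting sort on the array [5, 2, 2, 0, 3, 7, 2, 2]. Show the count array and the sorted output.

Count array: [1, 0, 4, 1, 0, 1, 0, 1]
(count[i] = number of elements equal to i)
Cumulative count: [1, 1, 5, 6, 6, 7, 7, 8]
Sorted: [0, 2, 2, 2, 2, 3, 5, 7]


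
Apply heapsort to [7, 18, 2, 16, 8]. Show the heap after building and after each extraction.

Build heap: [18, 16, 2, 7, 8]
Extract 18: [16, 8, 2, 7, 18]
Extract 16: [8, 7, 2, 16, 18]
Extract 8: [7, 2, 8, 16, 18]
Extract 7: [2, 7, 8, 16, 18]


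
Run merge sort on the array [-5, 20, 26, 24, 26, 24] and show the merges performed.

Divide and conquer:
  Merge [20] + [26] -> [20, 26]
  Merge [-5] + [20, 26] -> [-5, 20, 26]
  Merge [26] + [24] -> [24, 26]
  Merge [24] + [24, 26] -> [24, 24, 26]
  Merge [-5, 20, 26] + [24, 24, 26] -> [-5, 20, 24, 24, 26, 26]


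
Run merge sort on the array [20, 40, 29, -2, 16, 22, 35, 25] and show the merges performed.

Divide and conquer:
  Merge [20] + [40] -> [20, 40]
  Merge [29] + [-2] -> [-2, 29]
  Merge [20, 40] + [-2, 29] -> [-2, 20, 29, 40]
  Merge [16] + [22] -> [16, 22]
  Merge [35] + [25] -> [25, 35]
  Merge [16, 22] + [25, 35] -> [16, 22, 25, 35]
  Merge [-2, 20, 29, 40] + [16, 22, 25, 35] -> [-2, 16, 20, 22, 25, 29, 35, 40]


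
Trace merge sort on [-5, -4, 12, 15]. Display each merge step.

Divide and conquer:
  Merge [-5] + [-4] -> [-5, -4]
  Merge [12] + [15] -> [12, 15]
  Merge [-5, -4] + [12, 15] -> [-5, -4, 12, 15]


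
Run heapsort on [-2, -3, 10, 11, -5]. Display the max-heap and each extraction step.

Build heap: [11, -2, 10, -3, -5]
Extract 11: [10, -2, -5, -3, 11]
Extract 10: [-2, -3, -5, 10, 11]
Extract -2: [-3, -5, -2, 10, 11]
Extract -3: [-5, -3, -2, 10, 11]
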